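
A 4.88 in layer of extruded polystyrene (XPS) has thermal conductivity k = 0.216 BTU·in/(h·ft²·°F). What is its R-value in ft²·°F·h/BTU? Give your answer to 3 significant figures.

R = L/k = 4.88/0.216 = 22.59 ft²·°F·h/BTU

22.6 ft²·°F·h/BTU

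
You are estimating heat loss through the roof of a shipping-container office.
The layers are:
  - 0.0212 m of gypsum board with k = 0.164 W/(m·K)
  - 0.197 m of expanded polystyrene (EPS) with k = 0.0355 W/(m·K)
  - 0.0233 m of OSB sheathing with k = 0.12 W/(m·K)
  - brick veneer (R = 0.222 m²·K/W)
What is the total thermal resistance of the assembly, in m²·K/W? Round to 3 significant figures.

6.09 m²·K/W

0.0212/0.164 = 0.1293
0.197/0.0355 = 5.549
0.0233/0.12 = 0.1942
R_total = 0.1293 + 5.549 + 0.1942 + 0.222 = 6.095 m²·K/W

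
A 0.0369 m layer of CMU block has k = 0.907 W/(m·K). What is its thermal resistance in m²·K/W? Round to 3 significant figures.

0.0407 m²·K/W

R = L/k = 0.0369/0.907 = 0.04068 m²·K/W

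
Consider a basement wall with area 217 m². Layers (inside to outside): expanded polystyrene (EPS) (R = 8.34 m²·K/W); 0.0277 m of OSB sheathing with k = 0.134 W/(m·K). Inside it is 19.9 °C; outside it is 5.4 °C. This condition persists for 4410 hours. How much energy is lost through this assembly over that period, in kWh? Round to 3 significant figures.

0.0277/0.134 = 0.2067
R_total = 8.34 + 0.2067 = 8.547 m²·K/W
Q = 217 × (19.9 − 5.4) / 8.547 = 368.2 W
E = 368.2 W × 4410 h / 1000 = 1624 kWh

1620 kWh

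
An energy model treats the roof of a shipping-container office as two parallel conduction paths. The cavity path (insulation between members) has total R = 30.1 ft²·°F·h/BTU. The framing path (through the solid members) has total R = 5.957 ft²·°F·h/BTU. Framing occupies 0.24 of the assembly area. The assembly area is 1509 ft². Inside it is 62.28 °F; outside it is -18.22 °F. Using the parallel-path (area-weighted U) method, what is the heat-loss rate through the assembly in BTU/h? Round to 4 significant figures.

7961 BTU/h

U_eff = 0.76/30.1 + 0.24/5.957 = 0.025249 + 0.040289 = 0.065538
R_eff = 1/U_eff = 15.258 ft²·°F·h/BTU
Q = 1509 × (62.28 − (-18.22)) / 15.258 = 7961.2 BTU/h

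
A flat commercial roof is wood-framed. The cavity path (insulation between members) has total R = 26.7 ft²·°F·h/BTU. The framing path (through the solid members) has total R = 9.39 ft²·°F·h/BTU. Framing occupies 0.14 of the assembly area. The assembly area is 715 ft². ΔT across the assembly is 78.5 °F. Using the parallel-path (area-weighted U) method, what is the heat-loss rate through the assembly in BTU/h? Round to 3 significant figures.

U_eff = 0.86/26.7 + 0.14/9.39 = 0.03221 + 0.01491 = 0.04712
R_eff = 1/U_eff = 21.22 ft²·°F·h/BTU
Q = 715 × 78.5 / 21.22 = 2645 BTU/h

2640 BTU/h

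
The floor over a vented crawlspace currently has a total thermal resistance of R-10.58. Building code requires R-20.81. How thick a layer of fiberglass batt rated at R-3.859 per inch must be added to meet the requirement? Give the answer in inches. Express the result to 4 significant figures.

ΔR = 20.81 − 10.58 = 10.23 ft²·°F·h/BTU
L = ΔR / (R/in) = 10.23/3.859 = 2.6509 in

2.651 in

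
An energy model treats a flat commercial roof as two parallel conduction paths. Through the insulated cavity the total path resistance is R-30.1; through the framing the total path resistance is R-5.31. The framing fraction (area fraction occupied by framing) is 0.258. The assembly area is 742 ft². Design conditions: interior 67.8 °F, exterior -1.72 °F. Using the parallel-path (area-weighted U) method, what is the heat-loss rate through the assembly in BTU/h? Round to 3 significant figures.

3780 BTU/h

U_eff = 0.742/30.1 + 0.258/5.31 = 0.02465 + 0.04859 = 0.07324
R_eff = 1/U_eff = 13.65 ft²·°F·h/BTU
Q = 742 × (67.8 − (-1.72)) / 13.65 = 3778 BTU/h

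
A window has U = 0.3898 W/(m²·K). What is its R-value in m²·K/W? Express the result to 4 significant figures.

R = 1/U = 1/0.3898 = 2.5654

2.565 m²·K/W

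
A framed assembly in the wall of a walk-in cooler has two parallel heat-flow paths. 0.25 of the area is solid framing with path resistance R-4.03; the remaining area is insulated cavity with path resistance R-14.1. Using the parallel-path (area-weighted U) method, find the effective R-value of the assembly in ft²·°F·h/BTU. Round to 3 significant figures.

8.68 ft²·°F·h/BTU

U_eff = 0.75/14.1 + 0.25/4.03 = 0.05319 + 0.06203 = 0.1152
R_eff = 1/U_eff = 8.679 ft²·°F·h/BTU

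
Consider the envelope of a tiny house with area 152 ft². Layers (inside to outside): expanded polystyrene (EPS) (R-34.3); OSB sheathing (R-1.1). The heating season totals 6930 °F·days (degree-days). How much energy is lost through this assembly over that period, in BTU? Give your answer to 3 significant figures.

714000 BTU

R_total = 34.3 + 1.1 = 35.4 ft²·°F·h/BTU
E = A × HDD × 24 / R = 152 × 6930 × 24 / 35.4 = 714100 BTU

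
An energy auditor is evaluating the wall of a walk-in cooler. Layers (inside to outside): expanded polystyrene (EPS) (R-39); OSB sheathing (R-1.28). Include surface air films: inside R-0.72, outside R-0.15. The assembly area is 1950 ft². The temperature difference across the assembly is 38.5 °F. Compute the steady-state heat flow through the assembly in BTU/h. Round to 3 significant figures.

1820 BTU/h

R_total = 0.72 + 39 + 1.28 + 0.15 = 41.15 ft²·°F·h/BTU
Q = A·ΔT/R = 1950 × 38.5 / 41.15 = 1824 BTU/h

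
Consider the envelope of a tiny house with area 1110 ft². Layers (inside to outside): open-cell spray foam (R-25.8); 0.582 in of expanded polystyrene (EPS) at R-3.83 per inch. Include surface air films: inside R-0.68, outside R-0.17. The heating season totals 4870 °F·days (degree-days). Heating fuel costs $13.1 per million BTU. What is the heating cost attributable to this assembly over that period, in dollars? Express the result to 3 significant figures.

0.582 × 3.83 = 2.229
R_total = 0.68 + 25.8 + 2.229 + 0.17 = 28.88 ft²·°F·h/BTU
E = A × HDD × 24 / R = 1110 × 4870 × 24 / 28.88 = 4492000 BTU
Cost = 4492000/10⁶ × 13.1 = $58.85

58.9 dollars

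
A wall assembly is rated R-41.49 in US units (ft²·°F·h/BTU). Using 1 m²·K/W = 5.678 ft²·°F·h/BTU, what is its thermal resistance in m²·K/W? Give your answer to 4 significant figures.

R_SI = 41.49/5.678 = 7.3072

7.307 m²·K/W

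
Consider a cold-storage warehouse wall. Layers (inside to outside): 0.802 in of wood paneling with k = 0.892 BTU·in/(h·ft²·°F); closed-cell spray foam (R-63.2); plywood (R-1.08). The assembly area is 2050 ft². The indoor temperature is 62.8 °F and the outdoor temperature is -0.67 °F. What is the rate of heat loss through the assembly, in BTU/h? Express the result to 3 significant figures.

2000 BTU/h

0.802/0.892 = 0.8991
R_total = 0.8991 + 63.2 + 1.08 = 65.18 ft²·°F·h/BTU
Q = A·ΔT/R = 2050 × (62.8 − (-0.67)) / 65.18 = 1996 BTU/h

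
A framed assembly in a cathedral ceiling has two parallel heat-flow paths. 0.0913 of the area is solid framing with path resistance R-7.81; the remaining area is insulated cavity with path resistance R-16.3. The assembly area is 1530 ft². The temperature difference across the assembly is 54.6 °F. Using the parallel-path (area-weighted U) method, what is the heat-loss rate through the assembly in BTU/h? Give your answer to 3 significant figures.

5630 BTU/h

U_eff = 0.9087/16.3 + 0.0913/7.81 = 0.05575 + 0.01169 = 0.06744
R_eff = 1/U_eff = 14.83 ft²·°F·h/BTU
Q = 1530 × 54.6 / 14.83 = 5634 BTU/h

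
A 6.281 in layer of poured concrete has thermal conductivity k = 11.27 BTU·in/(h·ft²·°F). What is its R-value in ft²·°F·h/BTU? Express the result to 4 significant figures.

0.5573 ft²·°F·h/BTU

R = L/k = 6.281/11.27 = 0.55732 ft²·°F·h/BTU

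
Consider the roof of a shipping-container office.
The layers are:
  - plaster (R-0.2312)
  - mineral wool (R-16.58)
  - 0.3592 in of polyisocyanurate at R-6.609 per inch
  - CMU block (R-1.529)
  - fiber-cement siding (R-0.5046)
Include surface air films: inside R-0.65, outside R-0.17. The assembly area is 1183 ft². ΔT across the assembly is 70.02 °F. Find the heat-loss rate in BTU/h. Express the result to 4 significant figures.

3759 BTU/h

0.3592 × 6.609 = 2.374
R_total = 0.65 + 0.2312 + 16.58 + 2.374 + 1.529 + 0.5046 + 0.17 = 22.039 ft²·°F·h/BTU
Q = A·ΔT/R = 1183 × 70.02 / 22.039 = 3758.5 BTU/h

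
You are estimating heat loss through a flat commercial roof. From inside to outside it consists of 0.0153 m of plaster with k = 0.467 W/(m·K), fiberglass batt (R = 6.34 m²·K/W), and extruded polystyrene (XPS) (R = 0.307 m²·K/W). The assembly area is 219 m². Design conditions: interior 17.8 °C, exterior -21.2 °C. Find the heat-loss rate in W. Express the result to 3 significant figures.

1280 W

0.0153/0.467 = 0.03276
R_total = 0.03276 + 6.34 + 0.307 = 6.68 m²·K/W
Q = A·ΔT/R = 219 × (17.8 − (-21.2)) / 6.68 = 1279 W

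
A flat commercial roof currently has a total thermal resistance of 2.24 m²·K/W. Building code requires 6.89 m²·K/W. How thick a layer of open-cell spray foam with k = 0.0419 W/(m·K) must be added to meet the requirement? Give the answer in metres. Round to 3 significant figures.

ΔR = 6.89 − 2.24 = 4.65 m²·K/W
L = ΔR × k = 4.65 × 0.0419 = 0.1948 m

0.195 m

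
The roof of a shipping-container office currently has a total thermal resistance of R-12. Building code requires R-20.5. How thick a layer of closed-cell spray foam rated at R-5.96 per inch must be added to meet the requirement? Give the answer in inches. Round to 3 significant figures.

1.43 in

ΔR = 20.5 − 12 = 8.5 ft²·°F·h/BTU
L = ΔR / (R/in) = 8.5/5.96 = 1.426 in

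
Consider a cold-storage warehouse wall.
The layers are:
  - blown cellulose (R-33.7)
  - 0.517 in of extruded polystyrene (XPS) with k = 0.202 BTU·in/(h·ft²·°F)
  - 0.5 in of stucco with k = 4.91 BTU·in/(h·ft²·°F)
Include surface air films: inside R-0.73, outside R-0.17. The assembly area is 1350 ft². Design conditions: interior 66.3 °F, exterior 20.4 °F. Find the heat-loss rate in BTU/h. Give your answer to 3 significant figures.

0.517/0.202 = 2.559
0.5/4.91 = 0.1018
R_total = 0.73 + 33.7 + 2.559 + 0.1018 + 0.17 = 37.26 ft²·°F·h/BTU
Q = A·ΔT/R = 1350 × (66.3 − 20.4) / 37.26 = 1663 BTU/h

1660 BTU/h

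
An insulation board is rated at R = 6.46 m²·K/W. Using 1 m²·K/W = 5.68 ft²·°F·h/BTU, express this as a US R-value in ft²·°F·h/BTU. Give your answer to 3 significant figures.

36.7 ft²·°F·h/BTU

R_US = 6.46 × 5.68 = 36.69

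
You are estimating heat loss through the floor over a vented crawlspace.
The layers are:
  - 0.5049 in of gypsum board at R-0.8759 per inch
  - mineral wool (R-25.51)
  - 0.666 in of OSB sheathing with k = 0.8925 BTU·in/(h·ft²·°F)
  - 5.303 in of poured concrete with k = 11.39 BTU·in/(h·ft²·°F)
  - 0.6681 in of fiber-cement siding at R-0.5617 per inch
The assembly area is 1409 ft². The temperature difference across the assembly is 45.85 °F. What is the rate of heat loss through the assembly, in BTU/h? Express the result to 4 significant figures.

2346 BTU/h

0.5049 × 0.8759 = 0.44224
0.666/0.8925 = 0.74622
5.303/11.39 = 0.46558
0.6681 × 0.5617 = 0.37527
R_total = 0.44224 + 25.51 + 0.74622 + 0.46558 + 0.37527 = 27.539 ft²·°F·h/BTU
Q = A·ΔT/R = 1409 × 45.85 / 27.539 = 2345.8 BTU/h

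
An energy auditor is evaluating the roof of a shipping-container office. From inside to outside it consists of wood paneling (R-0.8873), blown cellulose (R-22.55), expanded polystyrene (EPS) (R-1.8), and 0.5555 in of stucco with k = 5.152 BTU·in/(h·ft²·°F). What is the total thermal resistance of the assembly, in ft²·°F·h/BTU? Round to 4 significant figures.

0.5555/5.152 = 0.10782
R_total = 0.8873 + 22.55 + 1.8 + 0.10782 = 25.345 ft²·°F·h/BTU

25.35 ft²·°F·h/BTU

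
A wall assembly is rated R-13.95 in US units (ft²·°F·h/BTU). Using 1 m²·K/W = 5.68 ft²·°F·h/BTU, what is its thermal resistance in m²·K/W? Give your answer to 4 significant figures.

2.456 m²·K/W

R_SI = 13.95/5.68 = 2.456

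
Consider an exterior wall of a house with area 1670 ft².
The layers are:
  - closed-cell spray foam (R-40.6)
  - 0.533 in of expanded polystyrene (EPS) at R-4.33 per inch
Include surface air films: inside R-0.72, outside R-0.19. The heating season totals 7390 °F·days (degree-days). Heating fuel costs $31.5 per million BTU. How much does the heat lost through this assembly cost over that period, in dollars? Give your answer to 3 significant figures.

0.533 × 4.33 = 2.308
R_total = 0.72 + 40.6 + 2.308 + 0.19 = 43.82 ft²·°F·h/BTU
E = A × HDD × 24 / R = 1670 × 7390 × 24 / 43.82 = 6760000 BTU
Cost = 6760000/10⁶ × 31.5 = $212.9

213 dollars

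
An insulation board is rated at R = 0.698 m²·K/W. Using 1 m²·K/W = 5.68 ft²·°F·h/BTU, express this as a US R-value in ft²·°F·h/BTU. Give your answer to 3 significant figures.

3.96 ft²·°F·h/BTU

R_US = 0.698 × 5.68 = 3.965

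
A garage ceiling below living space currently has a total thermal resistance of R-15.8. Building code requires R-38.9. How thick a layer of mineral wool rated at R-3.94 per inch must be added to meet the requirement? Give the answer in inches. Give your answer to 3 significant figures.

ΔR = 38.9 − 15.8 = 23.1 ft²·°F·h/BTU
L = ΔR / (R/in) = 23.1/3.94 = 5.863 in

5.86 in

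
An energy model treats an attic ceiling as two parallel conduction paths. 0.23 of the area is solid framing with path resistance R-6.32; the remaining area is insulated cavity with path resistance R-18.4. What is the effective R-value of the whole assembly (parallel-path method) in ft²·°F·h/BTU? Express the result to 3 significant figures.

12.8 ft²·°F·h/BTU

U_eff = 0.77/18.4 + 0.23/6.32 = 0.04185 + 0.03639 = 0.07824
R_eff = 1/U_eff = 12.78 ft²·°F·h/BTU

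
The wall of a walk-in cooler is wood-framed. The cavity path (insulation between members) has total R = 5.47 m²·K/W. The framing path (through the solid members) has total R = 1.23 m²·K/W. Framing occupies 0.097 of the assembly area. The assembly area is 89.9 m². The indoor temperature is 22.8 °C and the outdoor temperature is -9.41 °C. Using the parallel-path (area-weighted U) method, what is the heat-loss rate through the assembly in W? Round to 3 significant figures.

U_eff = 0.903/5.47 + 0.097/1.23 = 0.1651 + 0.07886 = 0.2439
R_eff = 1/U_eff = 4.099 m²·K/W
Q = 89.9 × (22.8 − (-9.41)) / 4.099 = 706.4 W

706 W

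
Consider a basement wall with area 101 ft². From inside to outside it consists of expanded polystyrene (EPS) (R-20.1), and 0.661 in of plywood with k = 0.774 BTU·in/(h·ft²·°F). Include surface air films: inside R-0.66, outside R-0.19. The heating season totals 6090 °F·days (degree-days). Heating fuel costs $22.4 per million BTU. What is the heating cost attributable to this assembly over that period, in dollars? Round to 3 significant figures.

15.2 dollars

0.661/0.774 = 0.854
R_total = 0.66 + 20.1 + 0.854 + 0.19 = 21.8 ft²·°F·h/BTU
E = A × HDD × 24 / R = 101 × 6090 × 24 / 21.8 = 677000 BTU
Cost = 677000/10⁶ × 22.4 = $15.17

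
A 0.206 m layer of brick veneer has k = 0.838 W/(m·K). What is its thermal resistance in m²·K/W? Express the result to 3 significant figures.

R = L/k = 0.206/0.838 = 0.2458 m²·K/W

0.246 m²·K/W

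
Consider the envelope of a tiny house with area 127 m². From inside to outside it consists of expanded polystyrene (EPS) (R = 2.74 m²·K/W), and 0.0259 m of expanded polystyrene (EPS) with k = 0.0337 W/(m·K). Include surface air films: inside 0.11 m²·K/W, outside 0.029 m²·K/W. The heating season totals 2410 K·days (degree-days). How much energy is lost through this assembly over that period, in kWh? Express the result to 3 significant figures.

0.0259/0.0337 = 0.7685
R_total = 0.11 + 2.74 + 0.7685 + 0.029 = 3.648 m²·K/W
E = A × HDD × 24 / R / 1000 = 127 × 2410 × 24 / 3.648 / 1000 = 2014 kWh

2010 kWh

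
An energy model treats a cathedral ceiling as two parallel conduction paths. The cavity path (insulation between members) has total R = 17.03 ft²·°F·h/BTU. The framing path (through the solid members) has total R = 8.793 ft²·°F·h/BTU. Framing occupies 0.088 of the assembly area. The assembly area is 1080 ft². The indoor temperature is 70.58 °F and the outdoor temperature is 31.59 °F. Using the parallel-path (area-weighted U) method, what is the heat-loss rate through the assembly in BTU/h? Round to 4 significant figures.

U_eff = 0.912/17.03 + 0.088/8.793 = 0.053553 + 0.010008 = 0.063561
R_eff = 1/U_eff = 15.733 ft²·°F·h/BTU
Q = 1080 × (70.58 − 31.59) / 15.733 = 2676.5 BTU/h

2676 BTU/h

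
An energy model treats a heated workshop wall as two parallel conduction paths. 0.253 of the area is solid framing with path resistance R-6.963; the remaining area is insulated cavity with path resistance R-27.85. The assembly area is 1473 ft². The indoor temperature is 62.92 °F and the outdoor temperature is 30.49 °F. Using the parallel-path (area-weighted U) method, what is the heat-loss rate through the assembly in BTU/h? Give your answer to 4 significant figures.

U_eff = 0.747/27.85 + 0.253/6.963 = 0.026822 + 0.036335 = 0.063157
R_eff = 1/U_eff = 15.834 ft²·°F·h/BTU
Q = 1473 × (62.92 − 30.49) / 15.834 = 3017 BTU/h

3017 BTU/h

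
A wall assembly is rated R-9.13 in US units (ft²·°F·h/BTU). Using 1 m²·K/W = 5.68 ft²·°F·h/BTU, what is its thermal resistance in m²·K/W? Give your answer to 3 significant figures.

1.61 m²·K/W

R_SI = 9.13/5.68 = 1.607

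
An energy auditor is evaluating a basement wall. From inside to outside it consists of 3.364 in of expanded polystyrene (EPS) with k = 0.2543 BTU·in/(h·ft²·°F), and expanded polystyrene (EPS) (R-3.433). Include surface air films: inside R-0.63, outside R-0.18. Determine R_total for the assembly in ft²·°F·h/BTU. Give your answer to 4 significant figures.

17.47 ft²·°F·h/BTU

3.364/0.2543 = 13.228
R_total = 0.63 + 13.228 + 3.433 + 0.18 = 17.471 ft²·°F·h/BTU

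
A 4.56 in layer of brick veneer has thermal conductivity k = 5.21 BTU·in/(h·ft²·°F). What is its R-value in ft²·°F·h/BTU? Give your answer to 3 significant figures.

R = L/k = 4.56/5.21 = 0.8752 ft²·°F·h/BTU

0.875 ft²·°F·h/BTU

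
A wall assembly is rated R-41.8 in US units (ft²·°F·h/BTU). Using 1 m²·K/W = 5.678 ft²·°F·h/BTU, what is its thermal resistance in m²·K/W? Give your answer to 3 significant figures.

7.36 m²·K/W

R_SI = 41.8/5.678 = 7.362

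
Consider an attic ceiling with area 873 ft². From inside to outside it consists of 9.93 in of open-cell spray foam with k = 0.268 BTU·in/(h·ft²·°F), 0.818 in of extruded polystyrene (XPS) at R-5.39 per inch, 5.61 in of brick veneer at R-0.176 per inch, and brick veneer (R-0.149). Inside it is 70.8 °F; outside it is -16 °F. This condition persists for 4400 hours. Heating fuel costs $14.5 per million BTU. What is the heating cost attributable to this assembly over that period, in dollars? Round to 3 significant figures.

9.93/0.268 = 37.05
0.818 × 5.39 = 4.409
5.61 × 0.176 = 0.9874
R_total = 37.05 + 4.409 + 0.9874 + 0.149 = 42.6 ft²·°F·h/BTU
Q = 873 × (70.8 − (-16)) / 42.6 = 1779 BTU/h
E = 1779 × 4400 = 7827000 BTU
Cost = 7827000/10⁶ × 14.5 = $113.5

113 dollars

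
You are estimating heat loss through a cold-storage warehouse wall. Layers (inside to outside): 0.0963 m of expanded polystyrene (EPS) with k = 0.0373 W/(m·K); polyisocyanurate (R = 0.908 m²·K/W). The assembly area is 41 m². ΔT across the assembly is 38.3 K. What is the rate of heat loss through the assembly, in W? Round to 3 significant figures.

450 W

0.0963/0.0373 = 2.582
R_total = 2.582 + 0.908 = 3.49 m²·K/W
Q = A·ΔT/R = 41 × 38.3 / 3.49 = 450 W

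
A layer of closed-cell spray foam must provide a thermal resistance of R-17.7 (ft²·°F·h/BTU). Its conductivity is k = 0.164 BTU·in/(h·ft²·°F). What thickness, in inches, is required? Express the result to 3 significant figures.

2.90 in

L = R × k = 17.7 × 0.164 = 2.903 in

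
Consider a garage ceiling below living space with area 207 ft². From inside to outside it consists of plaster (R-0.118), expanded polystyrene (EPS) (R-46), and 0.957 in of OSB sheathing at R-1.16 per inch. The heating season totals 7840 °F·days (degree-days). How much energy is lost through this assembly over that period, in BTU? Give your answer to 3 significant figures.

0.957 × 1.16 = 1.11
R_total = 0.118 + 46 + 1.11 = 47.23 ft²·°F·h/BTU
E = A × HDD × 24 / R = 207 × 7840 × 24 / 47.23 = 824700 BTU

825000 BTU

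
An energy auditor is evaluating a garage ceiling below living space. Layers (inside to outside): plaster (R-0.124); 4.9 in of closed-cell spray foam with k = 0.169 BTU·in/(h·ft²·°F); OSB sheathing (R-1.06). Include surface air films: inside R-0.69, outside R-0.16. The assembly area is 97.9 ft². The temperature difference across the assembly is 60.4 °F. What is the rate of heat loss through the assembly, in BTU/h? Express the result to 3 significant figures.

4.9/0.169 = 28.99
R_total = 0.69 + 0.124 + 28.99 + 1.06 + 0.16 = 31.03 ft²·°F·h/BTU
Q = A·ΔT/R = 97.9 × 60.4 / 31.03 = 190.6 BTU/h

191 BTU/h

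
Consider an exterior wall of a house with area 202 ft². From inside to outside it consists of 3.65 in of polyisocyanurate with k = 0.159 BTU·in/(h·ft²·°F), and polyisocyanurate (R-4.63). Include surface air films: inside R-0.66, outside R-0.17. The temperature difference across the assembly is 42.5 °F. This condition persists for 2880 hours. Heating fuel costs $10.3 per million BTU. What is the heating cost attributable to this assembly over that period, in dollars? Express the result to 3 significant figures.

8.96 dollars

3.65/0.159 = 22.96
R_total = 0.66 + 22.96 + 4.63 + 0.17 = 28.42 ft²·°F·h/BTU
Q = 202 × 42.5 / 28.42 = 302.1 BTU/h
E = 302.1 × 2880 = 870100 BTU
Cost = 870100/10⁶ × 10.3 = $8.962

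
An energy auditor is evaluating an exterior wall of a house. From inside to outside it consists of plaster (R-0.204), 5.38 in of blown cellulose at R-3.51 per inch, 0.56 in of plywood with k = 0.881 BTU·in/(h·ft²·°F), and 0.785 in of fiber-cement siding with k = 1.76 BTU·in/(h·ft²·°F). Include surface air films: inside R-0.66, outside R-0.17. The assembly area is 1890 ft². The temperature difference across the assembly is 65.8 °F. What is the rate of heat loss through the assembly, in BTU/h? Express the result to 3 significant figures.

5920 BTU/h

5.38 × 3.51 = 18.88
0.56/0.881 = 0.6356
0.785/1.76 = 0.446
R_total = 0.66 + 0.204 + 18.88 + 0.6356 + 0.446 + 0.17 = 21 ft²·°F·h/BTU
Q = A·ΔT/R = 1890 × 65.8 / 21 = 5922 BTU/h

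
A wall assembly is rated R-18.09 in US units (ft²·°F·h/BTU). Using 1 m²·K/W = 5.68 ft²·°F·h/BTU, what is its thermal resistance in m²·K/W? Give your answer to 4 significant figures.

3.185 m²·K/W

R_SI = 18.09/5.68 = 3.1849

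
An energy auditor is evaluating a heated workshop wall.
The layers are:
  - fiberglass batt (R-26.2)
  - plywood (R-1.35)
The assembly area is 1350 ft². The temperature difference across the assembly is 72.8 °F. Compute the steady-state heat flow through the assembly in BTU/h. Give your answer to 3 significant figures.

R_total = 26.2 + 1.35 = 27.55 ft²·°F·h/BTU
Q = A·ΔT/R = 1350 × 72.8 / 27.55 = 3567 BTU/h

3570 BTU/h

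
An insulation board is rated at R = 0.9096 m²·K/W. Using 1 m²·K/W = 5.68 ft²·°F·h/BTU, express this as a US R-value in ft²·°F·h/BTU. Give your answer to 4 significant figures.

5.167 ft²·°F·h/BTU

R_US = 0.9096 × 5.68 = 5.1665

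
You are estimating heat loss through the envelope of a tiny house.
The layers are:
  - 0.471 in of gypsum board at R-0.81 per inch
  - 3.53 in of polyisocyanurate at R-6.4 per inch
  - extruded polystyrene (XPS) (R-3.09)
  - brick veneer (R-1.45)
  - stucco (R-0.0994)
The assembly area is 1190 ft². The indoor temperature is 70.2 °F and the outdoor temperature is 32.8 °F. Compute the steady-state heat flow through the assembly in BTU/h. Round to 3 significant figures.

0.471 × 0.81 = 0.3815
3.53 × 6.4 = 22.59
R_total = 0.3815 + 22.59 + 3.09 + 1.45 + 0.0994 = 27.61 ft²·°F·h/BTU
Q = A·ΔT/R = 1190 × (70.2 − 32.8) / 27.61 = 1612 BTU/h

1610 BTU/h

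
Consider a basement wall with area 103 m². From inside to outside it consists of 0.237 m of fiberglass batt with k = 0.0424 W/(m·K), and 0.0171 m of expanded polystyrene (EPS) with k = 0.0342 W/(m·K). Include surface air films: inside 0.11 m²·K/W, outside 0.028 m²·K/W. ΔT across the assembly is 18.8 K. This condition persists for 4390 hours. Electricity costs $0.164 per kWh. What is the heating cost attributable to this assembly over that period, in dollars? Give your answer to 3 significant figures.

224 dollars

0.237/0.0424 = 5.59
0.0171/0.0342 = 0.5
R_total = 0.11 + 5.59 + 0.5 + 0.028 = 6.228 m²·K/W
Q = 103 × 18.8 / 6.228 = 310.9 W
E = 310.9 W × 4390 h / 1000 = 1365 kWh
Cost = 1365 × 0.164 = $223.9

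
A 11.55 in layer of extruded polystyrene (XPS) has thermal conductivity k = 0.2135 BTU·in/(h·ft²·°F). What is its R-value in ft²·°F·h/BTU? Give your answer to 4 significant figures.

54.10 ft²·°F·h/BTU

R = L/k = 11.55/0.2135 = 54.098 ft²·°F·h/BTU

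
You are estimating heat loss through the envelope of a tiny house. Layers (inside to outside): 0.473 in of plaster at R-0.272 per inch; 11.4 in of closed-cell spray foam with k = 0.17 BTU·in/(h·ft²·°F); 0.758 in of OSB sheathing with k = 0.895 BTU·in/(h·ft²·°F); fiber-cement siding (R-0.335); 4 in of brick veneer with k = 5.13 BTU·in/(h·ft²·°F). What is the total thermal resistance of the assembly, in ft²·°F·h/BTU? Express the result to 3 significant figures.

69.1 ft²·°F·h/BTU

0.473 × 0.272 = 0.1287
11.4/0.17 = 67.06
0.758/0.895 = 0.8469
4/5.13 = 0.7797
R_total = 0.1287 + 67.06 + 0.8469 + 0.335 + 0.7797 = 69.15 ft²·°F·h/BTU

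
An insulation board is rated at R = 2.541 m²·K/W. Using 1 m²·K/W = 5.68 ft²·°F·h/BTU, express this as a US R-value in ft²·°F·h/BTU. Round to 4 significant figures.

14.43 ft²·°F·h/BTU

R_US = 2.541 × 5.68 = 14.433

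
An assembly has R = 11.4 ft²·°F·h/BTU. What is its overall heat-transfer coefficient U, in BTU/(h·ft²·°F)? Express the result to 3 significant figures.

U = 1/R = 1/11.4 = 0.08772

0.0877 BTU/(h·ft²·°F)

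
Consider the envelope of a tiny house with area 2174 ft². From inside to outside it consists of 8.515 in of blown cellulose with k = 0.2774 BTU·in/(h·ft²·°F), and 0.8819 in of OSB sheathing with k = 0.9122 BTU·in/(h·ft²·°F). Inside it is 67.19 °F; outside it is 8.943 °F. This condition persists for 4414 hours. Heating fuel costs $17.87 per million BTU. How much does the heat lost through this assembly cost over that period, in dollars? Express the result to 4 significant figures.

315.5 dollars

8.515/0.2774 = 30.696
0.8819/0.9122 = 0.96678
R_total = 30.696 + 0.96678 = 31.663 ft²·°F·h/BTU
Q = 2174 × (67.19 − 8.943) / 31.663 = 3999.3 BTU/h
E = 3999.3 × 4414 = 17653000 BTU
Cost = 17653000/10⁶ × 17.87 = $315.46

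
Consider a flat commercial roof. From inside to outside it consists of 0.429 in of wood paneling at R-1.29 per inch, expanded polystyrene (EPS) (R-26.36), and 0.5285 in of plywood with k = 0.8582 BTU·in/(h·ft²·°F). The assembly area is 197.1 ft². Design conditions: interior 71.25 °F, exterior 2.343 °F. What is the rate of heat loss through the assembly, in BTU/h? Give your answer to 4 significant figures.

0.429 × 1.29 = 0.55341
0.5285/0.8582 = 0.61582
R_total = 0.55341 + 26.36 + 0.61582 = 27.529 ft²·°F·h/BTU
Q = A·ΔT/R = 197.1 × (71.25 − 2.343) / 27.529 = 493.35 BTU/h

493.4 BTU/h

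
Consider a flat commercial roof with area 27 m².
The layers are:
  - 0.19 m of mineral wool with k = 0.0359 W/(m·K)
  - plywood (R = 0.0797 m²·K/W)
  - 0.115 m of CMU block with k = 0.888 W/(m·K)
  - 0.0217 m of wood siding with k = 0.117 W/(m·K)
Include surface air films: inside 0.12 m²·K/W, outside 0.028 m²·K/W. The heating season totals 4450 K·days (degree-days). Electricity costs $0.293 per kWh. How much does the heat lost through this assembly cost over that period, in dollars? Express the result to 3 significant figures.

145 dollars

0.19/0.0359 = 5.292
0.115/0.888 = 0.1295
0.0217/0.117 = 0.1855
R_total = 0.12 + 5.292 + 0.0797 + 0.1295 + 0.1855 + 0.028 = 5.835 m²·K/W
E = A × HDD × 24 / R / 1000 = 27 × 4450 × 24 / 5.835 / 1000 = 494.2 kWh
Cost = 494.2 × 0.293 = $144.8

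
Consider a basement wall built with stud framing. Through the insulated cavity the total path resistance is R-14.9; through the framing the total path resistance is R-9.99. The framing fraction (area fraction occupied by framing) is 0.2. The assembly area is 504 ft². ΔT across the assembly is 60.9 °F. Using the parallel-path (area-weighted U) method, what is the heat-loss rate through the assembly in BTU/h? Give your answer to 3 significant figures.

U_eff = 0.8/14.9 + 0.2/9.99 = 0.05369 + 0.02002 = 0.07371
R_eff = 1/U_eff = 13.57 ft²·°F·h/BTU
Q = 504 × 60.9 / 13.57 = 2262 BTU/h

2260 BTU/h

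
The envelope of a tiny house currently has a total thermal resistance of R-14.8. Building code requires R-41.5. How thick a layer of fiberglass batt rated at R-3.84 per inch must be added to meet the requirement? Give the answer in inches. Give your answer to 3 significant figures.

ΔR = 41.5 − 14.8 = 26.7 ft²·°F·h/BTU
L = ΔR / (R/in) = 26.7/3.84 = 6.953 in

6.95 in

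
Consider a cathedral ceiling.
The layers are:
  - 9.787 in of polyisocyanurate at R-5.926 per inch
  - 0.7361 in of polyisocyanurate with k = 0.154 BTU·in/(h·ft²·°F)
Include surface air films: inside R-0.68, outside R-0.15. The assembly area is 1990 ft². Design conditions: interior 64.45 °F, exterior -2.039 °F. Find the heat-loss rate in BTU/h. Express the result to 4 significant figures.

2080 BTU/h

9.787 × 5.926 = 57.998
0.7361/0.154 = 4.7799
R_total = 0.68 + 57.998 + 4.7799 + 0.15 = 63.608 ft²·°F·h/BTU
Q = A·ΔT/R = 1990 × (64.45 − (-2.039)) / 63.608 = 2080.1 BTU/h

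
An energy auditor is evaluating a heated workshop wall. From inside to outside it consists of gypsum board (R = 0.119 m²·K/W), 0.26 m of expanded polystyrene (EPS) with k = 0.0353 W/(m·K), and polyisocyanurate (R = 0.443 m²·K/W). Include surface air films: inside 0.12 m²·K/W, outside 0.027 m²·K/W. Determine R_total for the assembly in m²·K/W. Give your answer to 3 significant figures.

8.07 m²·K/W

0.26/0.0353 = 7.365
R_total = 0.12 + 0.119 + 7.365 + 0.443 + 0.027 = 8.074 m²·K/W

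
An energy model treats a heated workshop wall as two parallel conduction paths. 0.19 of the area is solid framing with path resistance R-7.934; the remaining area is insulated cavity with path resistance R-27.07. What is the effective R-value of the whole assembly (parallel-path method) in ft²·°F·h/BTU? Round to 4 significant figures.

18.56 ft²·°F·h/BTU

U_eff = 0.81/27.07 + 0.19/7.934 = 0.029922 + 0.023948 = 0.05387
R_eff = 1/U_eff = 18.563 ft²·°F·h/BTU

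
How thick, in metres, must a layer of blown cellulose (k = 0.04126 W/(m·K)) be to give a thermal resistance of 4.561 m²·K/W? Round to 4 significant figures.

L = R·k = 4.561 × 0.04126 = 0.18819 m

0.1882 m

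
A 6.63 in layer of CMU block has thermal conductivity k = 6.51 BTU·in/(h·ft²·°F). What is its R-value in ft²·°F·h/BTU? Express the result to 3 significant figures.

R = L/k = 6.63/6.51 = 1.018 ft²·°F·h/BTU

1.02 ft²·°F·h/BTU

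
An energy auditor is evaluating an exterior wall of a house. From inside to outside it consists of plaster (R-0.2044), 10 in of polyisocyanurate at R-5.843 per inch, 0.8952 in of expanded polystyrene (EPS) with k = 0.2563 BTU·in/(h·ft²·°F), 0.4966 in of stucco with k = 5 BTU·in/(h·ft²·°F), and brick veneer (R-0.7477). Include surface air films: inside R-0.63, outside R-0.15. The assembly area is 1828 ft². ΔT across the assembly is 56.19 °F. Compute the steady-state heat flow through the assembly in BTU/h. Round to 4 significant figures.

10 × 5.843 = 58.43
0.8952/0.2563 = 3.4928
0.4966/5 = 0.09932
R_total = 0.63 + 0.2044 + 58.43 + 3.4928 + 0.09932 + 0.7477 + 0.15 = 63.754 ft²·°F·h/BTU
Q = A·ΔT/R = 1828 × 56.19 / 63.754 = 1611.1 BTU/h

1611 BTU/h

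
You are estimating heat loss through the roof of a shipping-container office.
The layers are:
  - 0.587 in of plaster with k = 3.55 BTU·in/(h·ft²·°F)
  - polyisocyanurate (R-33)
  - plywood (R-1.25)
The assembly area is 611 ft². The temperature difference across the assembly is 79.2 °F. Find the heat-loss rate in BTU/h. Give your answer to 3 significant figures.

0.587/3.55 = 0.1654
R_total = 0.1654 + 33 + 1.25 = 34.42 ft²·°F·h/BTU
Q = A·ΔT/R = 611 × 79.2 / 34.42 = 1406 BTU/h

1410 BTU/h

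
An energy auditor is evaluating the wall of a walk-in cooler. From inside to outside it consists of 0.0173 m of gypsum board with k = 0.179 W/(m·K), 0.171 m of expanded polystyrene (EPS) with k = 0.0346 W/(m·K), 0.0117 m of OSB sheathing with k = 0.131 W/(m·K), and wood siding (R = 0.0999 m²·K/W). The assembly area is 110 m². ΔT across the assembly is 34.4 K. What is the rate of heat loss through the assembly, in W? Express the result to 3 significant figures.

0.0173/0.179 = 0.09665
0.171/0.0346 = 4.942
0.0117/0.131 = 0.08931
R_total = 0.09665 + 4.942 + 0.08931 + 0.0999 = 5.228 m²·K/W
Q = A·ΔT/R = 110 × 34.4 / 5.228 = 723.8 W

724 W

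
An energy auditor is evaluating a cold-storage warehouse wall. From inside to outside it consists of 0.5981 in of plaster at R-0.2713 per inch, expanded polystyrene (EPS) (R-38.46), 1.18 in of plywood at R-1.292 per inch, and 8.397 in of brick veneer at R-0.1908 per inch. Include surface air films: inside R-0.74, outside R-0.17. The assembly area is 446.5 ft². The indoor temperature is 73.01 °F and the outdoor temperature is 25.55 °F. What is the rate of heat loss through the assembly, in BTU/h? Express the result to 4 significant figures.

496.8 BTU/h

0.5981 × 0.2713 = 0.16226
1.18 × 1.292 = 1.5246
8.397 × 0.1908 = 1.6021
R_total = 0.74 + 0.16226 + 38.46 + 1.5246 + 1.6021 + 0.17 = 42.659 ft²·°F·h/BTU
Q = A·ΔT/R = 446.5 × (73.01 − 25.55) / 42.659 = 496.75 BTU/h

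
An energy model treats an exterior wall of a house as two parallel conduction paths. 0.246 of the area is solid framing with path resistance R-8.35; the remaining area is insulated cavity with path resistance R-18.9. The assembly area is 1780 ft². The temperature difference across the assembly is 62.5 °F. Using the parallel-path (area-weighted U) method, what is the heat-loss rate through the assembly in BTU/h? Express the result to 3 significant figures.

7720 BTU/h

U_eff = 0.754/18.9 + 0.246/8.35 = 0.03989 + 0.02946 = 0.06936
R_eff = 1/U_eff = 14.42 ft²·°F·h/BTU
Q = 1780 × 62.5 / 14.42 = 7716 BTU/h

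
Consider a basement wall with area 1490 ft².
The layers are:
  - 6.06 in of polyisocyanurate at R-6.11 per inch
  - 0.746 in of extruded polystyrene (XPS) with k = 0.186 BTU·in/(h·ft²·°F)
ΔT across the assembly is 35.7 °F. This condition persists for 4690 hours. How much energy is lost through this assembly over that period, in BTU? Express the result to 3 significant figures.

6080000 BTU

6.06 × 6.11 = 37.03
0.746/0.186 = 4.011
R_total = 37.03 + 4.011 = 41.04 ft²·°F·h/BTU
Q = 1490 × 35.7 / 41.04 = 1296 BTU/h
E = 1296 × 4690 = 6079000 BTU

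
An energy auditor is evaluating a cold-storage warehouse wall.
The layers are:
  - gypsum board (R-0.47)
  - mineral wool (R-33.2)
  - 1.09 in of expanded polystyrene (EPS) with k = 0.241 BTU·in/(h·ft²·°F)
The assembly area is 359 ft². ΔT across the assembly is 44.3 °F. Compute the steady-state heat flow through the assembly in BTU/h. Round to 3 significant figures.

1.09/0.241 = 4.523
R_total = 0.47 + 33.2 + 4.523 = 38.19 ft²·°F·h/BTU
Q = A·ΔT/R = 359 × 44.3 / 38.19 = 416.4 BTU/h

416 BTU/h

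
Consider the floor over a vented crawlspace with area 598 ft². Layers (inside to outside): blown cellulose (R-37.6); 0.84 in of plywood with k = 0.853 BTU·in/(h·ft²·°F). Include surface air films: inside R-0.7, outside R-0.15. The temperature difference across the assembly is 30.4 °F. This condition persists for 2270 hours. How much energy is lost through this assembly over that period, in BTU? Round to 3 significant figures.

1050000 BTU

0.84/0.853 = 0.9848
R_total = 0.7 + 37.6 + 0.9848 + 0.15 = 39.43 ft²·°F·h/BTU
Q = 598 × 30.4 / 39.43 = 461 BTU/h
E = 461 × 2270 = 1046000 BTU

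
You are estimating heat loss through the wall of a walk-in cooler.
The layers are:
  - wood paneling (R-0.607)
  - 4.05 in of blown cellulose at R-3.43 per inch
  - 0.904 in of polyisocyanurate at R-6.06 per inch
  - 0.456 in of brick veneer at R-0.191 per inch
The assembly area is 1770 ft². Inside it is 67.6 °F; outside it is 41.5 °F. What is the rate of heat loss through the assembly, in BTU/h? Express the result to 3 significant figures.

4.05 × 3.43 = 13.89
0.904 × 6.06 = 5.478
0.456 × 0.191 = 0.0871
R_total = 0.607 + 13.89 + 5.478 + 0.0871 = 20.06 ft²·°F·h/BTU
Q = A·ΔT/R = 1770 × (67.6 − 41.5) / 20.06 = 2303 BTU/h

2300 BTU/h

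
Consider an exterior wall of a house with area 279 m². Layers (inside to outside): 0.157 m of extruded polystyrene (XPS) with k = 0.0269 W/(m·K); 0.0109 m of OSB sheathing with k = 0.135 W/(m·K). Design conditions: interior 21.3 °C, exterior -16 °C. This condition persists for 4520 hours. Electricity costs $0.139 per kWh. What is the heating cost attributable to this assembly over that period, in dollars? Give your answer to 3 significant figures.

0.157/0.0269 = 5.836
0.0109/0.135 = 0.08074
R_total = 5.836 + 0.08074 = 5.917 m²·K/W
Q = 279 × (21.3 − (-16)) / 5.917 = 1759 W
E = 1759 W × 4520 h / 1000 = 7949 kWh
Cost = 7949 × 0.139 = $1105

1100 dollars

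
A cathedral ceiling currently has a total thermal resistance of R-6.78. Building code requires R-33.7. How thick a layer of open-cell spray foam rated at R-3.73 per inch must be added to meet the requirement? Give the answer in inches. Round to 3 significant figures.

7.22 in

ΔR = 33.7 − 6.78 = 26.92 ft²·°F·h/BTU
L = ΔR / (R/in) = 26.92/3.73 = 7.217 in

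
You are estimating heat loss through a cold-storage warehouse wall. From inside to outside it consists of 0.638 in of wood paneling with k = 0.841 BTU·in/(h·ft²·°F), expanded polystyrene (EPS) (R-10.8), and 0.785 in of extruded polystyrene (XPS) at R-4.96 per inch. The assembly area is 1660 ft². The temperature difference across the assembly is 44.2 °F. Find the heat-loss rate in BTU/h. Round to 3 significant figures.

4750 BTU/h

0.638/0.841 = 0.7586
0.785 × 4.96 = 3.894
R_total = 0.7586 + 10.8 + 3.894 = 15.45 ft²·°F·h/BTU
Q = A·ΔT/R = 1660 × 44.2 / 15.45 = 4748 BTU/h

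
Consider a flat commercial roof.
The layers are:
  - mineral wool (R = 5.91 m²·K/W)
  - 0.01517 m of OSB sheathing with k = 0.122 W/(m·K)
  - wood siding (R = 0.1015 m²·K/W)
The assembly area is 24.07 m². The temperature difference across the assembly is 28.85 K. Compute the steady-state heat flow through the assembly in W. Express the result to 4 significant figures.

113.2 W

0.01517/0.122 = 0.12434
R_total = 5.91 + 0.12434 + 0.1015 = 6.1358 m²·K/W
Q = A·ΔT/R = 24.07 × 28.85 / 6.1358 = 113.17 W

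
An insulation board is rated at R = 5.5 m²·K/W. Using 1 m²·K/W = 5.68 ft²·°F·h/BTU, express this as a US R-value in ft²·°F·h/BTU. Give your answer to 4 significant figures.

31.24 ft²·°F·h/BTU

R_US = 5.5 × 5.68 = 31.24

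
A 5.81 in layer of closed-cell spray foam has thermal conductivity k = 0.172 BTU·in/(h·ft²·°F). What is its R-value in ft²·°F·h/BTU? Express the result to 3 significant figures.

33.8 ft²·°F·h/BTU

R = L/k = 5.81/0.172 = 33.78 ft²·°F·h/BTU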